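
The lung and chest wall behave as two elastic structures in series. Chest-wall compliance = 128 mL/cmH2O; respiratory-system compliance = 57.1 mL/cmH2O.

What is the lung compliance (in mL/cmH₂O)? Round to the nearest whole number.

1/CL = 1/Crs − 1/Ccw.
1/CL = 1/57.1 − 1/128 = 0.009701.
CL = 103.08 mL/cmH2O.

103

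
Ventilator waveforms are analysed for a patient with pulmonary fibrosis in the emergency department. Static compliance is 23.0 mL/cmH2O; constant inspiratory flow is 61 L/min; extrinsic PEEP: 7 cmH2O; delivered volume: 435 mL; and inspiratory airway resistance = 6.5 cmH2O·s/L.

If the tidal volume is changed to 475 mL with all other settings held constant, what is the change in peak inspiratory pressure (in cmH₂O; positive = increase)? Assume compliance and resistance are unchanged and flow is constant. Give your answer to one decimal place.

PIP = Vt/C + R·V̇ + PEEP (constant-flow equation of motion).
Only the elastic term changes: ΔPIP = ΔVt / C = (475 − 435) / 23.0 = 1.739 cmH2O.

1.7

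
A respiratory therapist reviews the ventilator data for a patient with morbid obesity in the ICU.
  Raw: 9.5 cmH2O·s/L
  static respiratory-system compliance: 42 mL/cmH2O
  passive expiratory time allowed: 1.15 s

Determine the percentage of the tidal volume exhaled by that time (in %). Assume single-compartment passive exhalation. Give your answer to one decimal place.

τ = R × C = 9.5 × 42 mL/cmH2O = 9.5 × 0.042 L/cmH2O = 0.399 s.
Passive exhalation: V(t)/V₀ = e^(−t/τ) = e^(−1.15/0.399) = 0.05601.
Fraction exhaled = 1 − 0.05601 = 0.944 → 94.4%.

94.4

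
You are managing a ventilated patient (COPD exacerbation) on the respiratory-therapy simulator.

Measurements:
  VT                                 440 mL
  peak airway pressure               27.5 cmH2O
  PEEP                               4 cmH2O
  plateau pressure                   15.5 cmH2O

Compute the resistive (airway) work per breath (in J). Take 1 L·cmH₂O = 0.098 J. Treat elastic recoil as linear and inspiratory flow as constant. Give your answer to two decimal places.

0.52

With constant inspiratory flow the resistive pressure is constant at PIP − Pplat = 27.5 − 15.5 = 12.0 cmH2O, so resistive work = 12.0 × 0.440 = 5.28 L·cmH2O.
× 0.098 J/(L·cmH2O) → 0.5174 J.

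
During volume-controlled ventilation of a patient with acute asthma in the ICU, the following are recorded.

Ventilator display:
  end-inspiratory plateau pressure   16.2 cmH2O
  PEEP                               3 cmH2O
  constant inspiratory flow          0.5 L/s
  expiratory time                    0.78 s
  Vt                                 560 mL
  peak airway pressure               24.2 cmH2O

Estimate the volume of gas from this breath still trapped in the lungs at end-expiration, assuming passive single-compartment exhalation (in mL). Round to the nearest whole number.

R = (PIP − Pplat)/V̇ = (24.2 − 16.2) / 0.5 = 8.0/0.5 = 16.0 cmH2O·s/L.
C = Vt/(Pplat − PEEP) = 560.0 / (16.2 − 3) = 560.0/13.2 = 42.424 mL/cmH2O.
τ = R × C = 16.0 × 0.04242 L/cmH2O = 0.6787 s.
Fraction remaining = e^(−Te/τ) = e^(−0.78/0.6787) = 0.3169.
Trapped volume = 560.0 × 0.3169 = 177.46 mL.

177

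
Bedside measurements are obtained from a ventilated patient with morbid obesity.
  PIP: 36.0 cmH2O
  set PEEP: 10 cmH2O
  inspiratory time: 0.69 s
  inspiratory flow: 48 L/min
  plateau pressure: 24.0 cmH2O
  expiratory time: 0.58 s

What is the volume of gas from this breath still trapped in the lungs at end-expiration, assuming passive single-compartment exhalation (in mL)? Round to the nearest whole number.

207

Flow: 48 L/min ÷ 60 = 0.8 L/s.
Vt = flow × Ti = 0.8 L/s × 0.69 s × 1000 mL/L = 552.0 mL.
R = (PIP − Pplat)/V̇ = (36.0 − 24.0) / 0.8 = 12.0/0.8 = 15.0 cmH2O·s/L.
C = Vt/(Pplat − PEEP) = 552.0 / (24.0 − 10) = 552.0/14.0 = 39.429 mL/cmH2O.
τ = R × C = 15.0 × 0.03943 L/cmH2O = 0.5915 s.
Fraction remaining = e^(−Te/τ) = e^(−0.58/0.5915) = 0.3751.
Trapped volume = 552.0 × 0.3751 = 207.06 mL.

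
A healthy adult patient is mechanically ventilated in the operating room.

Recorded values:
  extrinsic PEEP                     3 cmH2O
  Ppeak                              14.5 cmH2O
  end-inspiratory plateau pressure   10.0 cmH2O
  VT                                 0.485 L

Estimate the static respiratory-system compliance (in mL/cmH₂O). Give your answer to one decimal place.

Cstat = Vt / (Pplat − PEEP) = 485 / (10.0 − 3) = 485 / 7.0 = 69.286 mL/cmH2O.

69.3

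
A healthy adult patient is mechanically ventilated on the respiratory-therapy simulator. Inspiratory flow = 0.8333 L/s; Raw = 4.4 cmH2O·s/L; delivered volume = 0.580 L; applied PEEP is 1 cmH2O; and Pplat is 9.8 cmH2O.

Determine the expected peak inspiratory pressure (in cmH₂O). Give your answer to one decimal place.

13.5

PIP = Pplat + Raw × flow = 9.8 + 4.4 × 0.8333 = 9.8 + 3.667 = 13.467 cmH2O.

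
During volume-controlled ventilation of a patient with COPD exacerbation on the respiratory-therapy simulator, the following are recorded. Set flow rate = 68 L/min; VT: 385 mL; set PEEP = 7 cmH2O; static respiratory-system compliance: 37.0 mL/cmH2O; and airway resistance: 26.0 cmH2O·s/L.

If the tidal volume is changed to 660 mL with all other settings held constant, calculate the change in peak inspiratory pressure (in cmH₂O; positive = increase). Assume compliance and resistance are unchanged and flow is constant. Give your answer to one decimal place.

7.4

PIP = Vt/C + R·V̇ + PEEP (constant-flow equation of motion).
Only the elastic term changes: ΔPIP = ΔVt / C = (660 − 385) / 37.0 = 7.432 cmH2O.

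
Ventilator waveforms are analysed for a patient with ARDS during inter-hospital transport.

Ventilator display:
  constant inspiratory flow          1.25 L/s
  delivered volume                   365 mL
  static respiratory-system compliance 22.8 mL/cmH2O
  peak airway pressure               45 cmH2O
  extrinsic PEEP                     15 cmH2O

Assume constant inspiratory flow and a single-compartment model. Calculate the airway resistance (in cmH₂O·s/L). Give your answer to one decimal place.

Equation of motion (constant flow): PIP = Vt/C + R·V̇ + PEEP.
R·V̇ = PIP − Vt/C − PEEP = 45 − 365/22.8 − 15 = 45 − 16.009 − 15 = 13.991 cmH2O.
R = 13.991 / 1.25 = 11.193 cmH2O·s/L.

11.2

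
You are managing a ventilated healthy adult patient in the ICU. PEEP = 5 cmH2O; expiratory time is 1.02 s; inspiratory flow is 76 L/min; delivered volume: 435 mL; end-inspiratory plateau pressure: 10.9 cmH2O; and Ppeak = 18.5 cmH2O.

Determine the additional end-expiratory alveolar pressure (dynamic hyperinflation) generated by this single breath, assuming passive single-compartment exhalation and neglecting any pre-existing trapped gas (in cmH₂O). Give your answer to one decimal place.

Flow: 76 L/min ÷ 60 = 1.2667 L/s.
R = (PIP − Pplat)/V̇ = (18.5 − 10.9) / 1.2667 = 7.6/1.2667 = 6.0 cmH2O·s/L.
C = Vt/(Pplat − PEEP) = 435.0 / (10.9 − 5) = 435.0/5.9 = 73.729 mL/cmH2O.
τ = R × C = 6.0 × 0.07373 L/cmH2O = 0.4424 s.
Fraction remaining = e^(−Te/τ) = e^(−1.02/0.4424) = 0.0997; trapped volume = 435.0 × 0.0997 = 43.37 mL.
Additional alveolar pressure from trapping ≈ V_trapped / C = 43.37 / 73.729 = 0.5882 cmH2O.

0.6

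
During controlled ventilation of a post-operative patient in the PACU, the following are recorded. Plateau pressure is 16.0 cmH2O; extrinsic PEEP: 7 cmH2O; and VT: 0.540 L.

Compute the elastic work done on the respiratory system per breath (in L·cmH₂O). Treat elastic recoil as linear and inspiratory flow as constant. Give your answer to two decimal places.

Elastic work ≈ ½ × (Pplat − PEEP) × Vt = 0.5 × (16.0 − 7) × 0.540 L = 0.5 × 9.0 × 0.540 = 2.43 L·cmH2O.

2.43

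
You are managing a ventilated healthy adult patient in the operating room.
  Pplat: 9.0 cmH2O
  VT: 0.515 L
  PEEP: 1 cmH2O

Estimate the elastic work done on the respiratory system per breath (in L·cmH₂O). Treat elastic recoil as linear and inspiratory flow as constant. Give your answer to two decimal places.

2.06

Elastic work ≈ ½ × (Pplat − PEEP) × Vt = 0.5 × (9.0 − 1) × 0.515 L = 0.5 × 8.0 × 0.515 = 2.06 L·cmH2O.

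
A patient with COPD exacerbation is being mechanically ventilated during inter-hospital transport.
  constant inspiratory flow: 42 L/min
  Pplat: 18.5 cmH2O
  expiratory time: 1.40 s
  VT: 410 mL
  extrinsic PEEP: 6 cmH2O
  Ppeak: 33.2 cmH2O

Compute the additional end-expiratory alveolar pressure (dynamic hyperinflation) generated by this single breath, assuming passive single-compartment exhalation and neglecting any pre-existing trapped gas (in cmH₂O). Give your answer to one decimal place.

Flow: 42 L/min ÷ 60 = 0.7 L/s.
R = (PIP − Pplat)/V̇ = (33.2 − 18.5) / 0.7 = 14.7/0.7 = 21.0 cmH2O·s/L.
C = Vt/(Pplat − PEEP) = 410.0 / (18.5 − 6) = 410.0/12.5 = 32.8 mL/cmH2O.
τ = R × C = 21.0 × 0.0328 L/cmH2O = 0.6888 s.
Fraction remaining = e^(−Te/τ) = e^(−1.40/0.6888) = 0.131; trapped volume = 410.0 × 0.131 = 53.71 mL.
Additional alveolar pressure from trapping ≈ V_trapped / C = 53.71 / 32.8 = 1.638 cmH2O.

1.6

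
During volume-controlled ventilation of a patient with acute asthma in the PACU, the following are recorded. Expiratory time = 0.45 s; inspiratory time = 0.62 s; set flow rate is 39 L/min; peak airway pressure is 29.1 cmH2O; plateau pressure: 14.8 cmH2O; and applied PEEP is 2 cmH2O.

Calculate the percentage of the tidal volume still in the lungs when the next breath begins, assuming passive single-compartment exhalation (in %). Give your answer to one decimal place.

Flow: 39 L/min ÷ 60 = 0.65 L/s.
Vt = flow × Ti = 0.65 L/s × 0.62 s × 1000 mL/L = 403.0 mL.
R = (PIP − Pplat)/V̇ = (29.1 − 14.8) / 0.65 = 14.3/0.65 = 22.0 cmH2O·s/L.
C = Vt/(Pplat − PEEP) = 403.0 / (14.8 − 2) = 403.0/12.8 = 31.484 mL/cmH2O.
τ = R × C = 22.0 × 0.03148 L/cmH2O = 0.6926 s.
Fraction remaining at end-expiration = e^(−Te/τ) = e^(−0.45/0.6926) = 0.5222 → 52.22%.

52.2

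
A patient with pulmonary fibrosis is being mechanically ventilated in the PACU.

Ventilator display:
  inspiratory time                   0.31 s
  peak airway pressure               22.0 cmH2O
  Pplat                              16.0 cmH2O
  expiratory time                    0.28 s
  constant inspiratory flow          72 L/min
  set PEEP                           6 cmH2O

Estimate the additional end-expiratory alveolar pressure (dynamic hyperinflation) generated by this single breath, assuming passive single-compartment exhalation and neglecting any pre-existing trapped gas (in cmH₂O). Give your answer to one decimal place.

2.2

Flow: 72 L/min ÷ 60 = 1.2 L/s.
Vt = flow × Ti = 1.2 L/s × 0.31 s × 1000 mL/L = 372.0 mL.
R = (PIP − Pplat)/V̇ = (22.0 − 16.0) / 1.2 = 6.0/1.2 = 5.0 cmH2O·s/L.
C = Vt/(Pplat − PEEP) = 372.0 / (16.0 − 6) = 372.0/10.0 = 37.2 mL/cmH2O.
τ = R × C = 5.0 × 0.0372 L/cmH2O = 0.186 s.
Fraction remaining = e^(−Te/τ) = e^(−0.28/0.186) = 0.2219; trapped volume = 372.0 × 0.2219 = 82.547 mL.
Additional alveolar pressure from trapping ≈ V_trapped / C = 82.547 / 37.2 = 2.219 cmH2O.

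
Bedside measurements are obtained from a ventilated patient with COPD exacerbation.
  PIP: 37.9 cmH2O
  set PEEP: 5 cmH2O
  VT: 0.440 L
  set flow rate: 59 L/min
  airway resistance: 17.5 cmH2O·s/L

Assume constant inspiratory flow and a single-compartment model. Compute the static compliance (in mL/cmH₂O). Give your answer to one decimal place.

28.0

Flow: 59 L/min ÷ 60 = 0.9833 L/s.
Equation of motion (constant flow): PIP = Vt/C + R·V̇ + PEEP.
Vt/C = PIP − R·V̇ − PEEP = 37.9 − 17.5×0.9833 − 5 = 37.9 − 17.208 − 5 = 15.692 cmH2O.
C = Vt / 15.692 = 440 / 15.692 = 28.04 mL/cmH2O.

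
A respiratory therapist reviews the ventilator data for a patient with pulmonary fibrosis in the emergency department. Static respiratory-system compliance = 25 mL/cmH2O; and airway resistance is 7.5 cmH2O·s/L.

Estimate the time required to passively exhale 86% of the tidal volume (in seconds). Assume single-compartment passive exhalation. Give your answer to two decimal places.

τ = R × C = 7.5 × 25 mL/cmH2O = 7.5 × 0.025 L/cmH2O = 0.1875 s.
Exhaled fraction f = 1 − e^(−t/τ) → t = −τ·ln(1 − f) = −0.1875·ln(0.14) = 0.3686 s.

0.37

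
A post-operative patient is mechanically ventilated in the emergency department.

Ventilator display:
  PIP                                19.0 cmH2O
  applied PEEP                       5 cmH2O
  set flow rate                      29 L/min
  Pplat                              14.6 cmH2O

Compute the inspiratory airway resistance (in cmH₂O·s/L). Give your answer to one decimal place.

9.1

Flow: 29 L/min ÷ 60 = 0.4833 L/s.
Raw = (PIP − Pplat) / flow = (19.0 − 14.6) / 0.4833 = 4.4 / 0.4833 = 9.104 cmH2O·s/L.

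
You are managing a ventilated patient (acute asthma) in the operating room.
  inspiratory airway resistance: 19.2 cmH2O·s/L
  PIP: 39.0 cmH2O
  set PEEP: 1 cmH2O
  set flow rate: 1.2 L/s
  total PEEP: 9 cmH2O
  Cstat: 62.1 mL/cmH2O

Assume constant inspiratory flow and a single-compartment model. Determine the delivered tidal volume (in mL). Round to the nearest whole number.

Total PEEP = 9 cmH2O (set 1 + intrinsic 8); this is the baseline alveolar pressure.
Equation of motion (constant flow): PIP = Vt/C + R·V̇ + PEEP.
Vt/C = PIP − R·V̇ − PEEP = 39.0 − 23.04 − 9 = 6.96 cmH2O.
Vt = C × 6.96 = 62.1 × 6.96 = 432.22 mL.

432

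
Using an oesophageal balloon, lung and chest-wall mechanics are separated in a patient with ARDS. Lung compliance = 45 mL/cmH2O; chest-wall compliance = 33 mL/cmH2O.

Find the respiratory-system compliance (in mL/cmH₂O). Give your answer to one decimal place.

Lung and chest wall are elastances in series: 1/Crs = 1/CL + 1/Ccw.
1/Crs = 1/45 + 1/33 = 0.05253.
Crs = 19.037 mL/cmH2O.

19.0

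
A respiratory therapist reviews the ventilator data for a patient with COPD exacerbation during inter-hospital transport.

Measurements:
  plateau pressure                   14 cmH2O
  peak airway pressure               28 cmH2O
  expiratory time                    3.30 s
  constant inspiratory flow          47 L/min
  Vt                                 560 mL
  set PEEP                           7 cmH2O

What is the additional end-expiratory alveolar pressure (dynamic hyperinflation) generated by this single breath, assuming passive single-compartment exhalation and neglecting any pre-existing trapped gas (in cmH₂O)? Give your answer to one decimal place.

Flow: 47 L/min ÷ 60 = 0.7833 L/s.
R = (PIP − Pplat)/V̇ = (28 − 14) / 0.7833 = 14.0/0.7833 = 17.873 cmH2O·s/L.
C = Vt/(Pplat − PEEP) = 560.0 / (14 − 7) = 560.0/7.0 = 80.0 mL/cmH2O.
τ = R × C = 17.873 × 0.08 L/cmH2O = 1.43 s.
Fraction remaining = e^(−Te/τ) = e^(−3.30/1.43) = 0.09949; trapped volume = 560.0 × 0.09949 = 55.714 mL.
Additional alveolar pressure from trapping ≈ V_trapped / C = 55.714 / 80.0 = 0.6964 cmH2O.

0.7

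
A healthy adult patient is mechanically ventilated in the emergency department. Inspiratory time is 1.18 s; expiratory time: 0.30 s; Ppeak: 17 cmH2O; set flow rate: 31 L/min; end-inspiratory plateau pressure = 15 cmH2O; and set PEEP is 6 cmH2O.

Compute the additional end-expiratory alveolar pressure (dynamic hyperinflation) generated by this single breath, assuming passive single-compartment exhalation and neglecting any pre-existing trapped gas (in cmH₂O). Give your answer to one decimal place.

2.9

Flow: 31 L/min ÷ 60 = 0.5167 L/s.
Vt = flow × Ti = 0.5167 L/s × 1.18 s × 1000 mL/L = 609.71 mL.
R = (PIP − Pplat)/V̇ = (17 − 15) / 0.5167 = 2.0/0.5167 = 3.871 cmH2O·s/L.
C = Vt/(Pplat − PEEP) = 609.71 / (15 − 6) = 609.71/9.0 = 67.746 mL/cmH2O.
τ = R × C = 3.871 × 0.06775 L/cmH2O = 0.2623 s.
Fraction remaining = e^(−Te/τ) = e^(−0.30/0.2623) = 0.3186; trapped volume = 609.71 × 0.3186 = 194.25 mL.
Additional alveolar pressure from trapping ≈ V_trapped / C = 194.25 / 67.746 = 2.867 cmH2O.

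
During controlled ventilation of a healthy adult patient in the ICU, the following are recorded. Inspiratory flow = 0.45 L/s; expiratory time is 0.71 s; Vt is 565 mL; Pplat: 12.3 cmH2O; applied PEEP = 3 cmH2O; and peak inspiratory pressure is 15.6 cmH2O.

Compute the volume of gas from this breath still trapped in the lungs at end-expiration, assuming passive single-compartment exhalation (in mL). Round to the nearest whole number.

115

R = (PIP − Pplat)/V̇ = (15.6 − 12.3) / 0.45 = 3.3/0.45 = 7.333 cmH2O·s/L.
C = Vt/(Pplat − PEEP) = 565.0 / (12.3 − 3) = 565.0/9.3 = 60.753 mL/cmH2O.
τ = R × C = 7.333 × 0.06075 L/cmH2O = 0.4455 s.
Fraction remaining = e^(−Te/τ) = e^(−0.71/0.4455) = 0.2032.
Trapped volume = 565.0 × 0.2032 = 114.81 mL.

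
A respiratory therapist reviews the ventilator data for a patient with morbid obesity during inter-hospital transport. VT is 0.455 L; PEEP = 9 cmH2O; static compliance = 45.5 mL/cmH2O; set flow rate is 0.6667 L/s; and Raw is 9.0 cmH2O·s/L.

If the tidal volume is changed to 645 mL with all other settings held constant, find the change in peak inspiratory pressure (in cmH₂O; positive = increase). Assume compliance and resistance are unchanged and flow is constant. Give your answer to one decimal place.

4.2

PIP = Vt/C + R·V̇ + PEEP (constant-flow equation of motion).
Only the elastic term changes: ΔPIP = ΔVt / C = (645 − 455) / 45.5 = 4.176 cmH2O.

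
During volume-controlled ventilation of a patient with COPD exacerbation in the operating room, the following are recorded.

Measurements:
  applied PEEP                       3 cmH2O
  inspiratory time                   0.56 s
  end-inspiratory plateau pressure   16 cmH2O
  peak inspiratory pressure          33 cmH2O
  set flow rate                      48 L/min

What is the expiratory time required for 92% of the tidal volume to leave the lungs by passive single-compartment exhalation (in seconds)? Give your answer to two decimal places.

1.85

Flow: 48 L/min ÷ 60 = 0.8 L/s.
Vt = flow × Ti = 0.8 L/s × 0.56 s × 1000 mL/L = 448.0 mL.
R = (PIP − Pplat)/V̇ = (33 − 16) / 0.8 = 17.0/0.8 = 21.25 cmH2O·s/L.
C = Vt/(Pplat − PEEP) = 448.0 / (16 − 3) = 448.0/13.0 = 34.462 mL/cmH2O.
τ = R × C = 21.25 × 0.03446 L/cmH2O = 0.7323 s.
t = −τ·ln(1 − 0.92) = −0.7323·ln(0.08) = 1.85 s.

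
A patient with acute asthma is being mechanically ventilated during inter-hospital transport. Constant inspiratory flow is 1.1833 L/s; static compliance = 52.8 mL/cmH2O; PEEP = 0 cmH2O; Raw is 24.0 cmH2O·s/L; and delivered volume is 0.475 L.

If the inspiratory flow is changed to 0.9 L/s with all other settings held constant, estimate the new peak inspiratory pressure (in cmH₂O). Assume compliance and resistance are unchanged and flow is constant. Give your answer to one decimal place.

PIP = Vt/C + R·V̇ + PEEP (constant-flow equation of motion).
Only the resistive term changes: ΔPIP = R × ΔV̇ = 24.0 × (0.9 − 1.1833) = 24.0 × -0.2833 = -6.799 cmH2O.
Original PIP = 475/52.8 + 24.0×1.1833 + 0 = 37.395 cmH2O; new PIP = 37.395 + (-6.799) = 30.596 cmH2O.

30.6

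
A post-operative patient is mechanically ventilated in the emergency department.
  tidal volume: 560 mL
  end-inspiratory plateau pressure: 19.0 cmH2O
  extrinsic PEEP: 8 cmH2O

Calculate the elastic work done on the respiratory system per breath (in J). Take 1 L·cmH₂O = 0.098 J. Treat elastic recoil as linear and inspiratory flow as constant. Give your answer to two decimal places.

0.30

Elastic work ≈ ½ × (Pplat − PEEP) × Vt = 0.5 × (19.0 − 8) × 0.560 L = 0.5 × 11.0 × 0.560 = 3.08 L·cmH2O.
× 0.098 J/(L·cmH2O) → 0.3018 J.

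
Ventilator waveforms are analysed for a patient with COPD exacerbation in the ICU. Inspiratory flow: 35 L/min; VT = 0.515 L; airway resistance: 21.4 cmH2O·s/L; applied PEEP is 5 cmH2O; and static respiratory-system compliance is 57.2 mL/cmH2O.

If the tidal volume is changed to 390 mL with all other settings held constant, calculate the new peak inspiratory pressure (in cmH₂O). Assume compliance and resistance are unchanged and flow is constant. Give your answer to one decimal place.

Flow: 35 L/min ÷ 60 = 0.5833 L/s.
PIP = Vt/C + R·V̇ + PEEP (constant-flow equation of motion).
Only the elastic term changes: ΔPIP = ΔVt / C = (390 − 515) / 57.2 = -2.185 cmH2O.
Original PIP = 515/57.2 + 21.4×0.5833 + 5 = 26.486 cmH2O; new PIP = 26.486 + (-2.185) = 24.301 cmH2O.

24.3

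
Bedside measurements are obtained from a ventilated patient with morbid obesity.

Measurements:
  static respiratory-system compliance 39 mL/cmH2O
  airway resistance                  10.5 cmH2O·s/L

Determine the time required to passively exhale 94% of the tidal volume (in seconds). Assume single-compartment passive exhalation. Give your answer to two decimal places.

τ = R × C = 10.5 × 39 mL/cmH2O = 10.5 × 0.039 L/cmH2O = 0.4095 s.
Exhaled fraction f = 1 − e^(−t/τ) → t = −τ·ln(1 − f) = −0.4095·ln(0.06) = 1.152 s.

1.15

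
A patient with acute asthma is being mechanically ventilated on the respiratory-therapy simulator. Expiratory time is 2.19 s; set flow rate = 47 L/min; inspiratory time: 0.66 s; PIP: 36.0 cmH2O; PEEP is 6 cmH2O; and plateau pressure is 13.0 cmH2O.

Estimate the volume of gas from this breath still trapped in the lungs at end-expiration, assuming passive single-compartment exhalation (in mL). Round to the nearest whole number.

188

Flow: 47 L/min ÷ 60 = 0.7833 L/s.
Vt = flow × Ti = 0.7833 L/s × 0.66 s × 1000 mL/L = 516.98 mL.
R = (PIP − Pplat)/V̇ = (36.0 − 13.0) / 0.7833 = 23.0/0.7833 = 29.363 cmH2O·s/L.
C = Vt/(Pplat − PEEP) = 516.98 / (13.0 − 6) = 516.98/7.0 = 73.854 mL/cmH2O.
τ = R × C = 29.363 × 0.07385 L/cmH2O = 2.168 s.
Fraction remaining = e^(−Te/τ) = e^(−2.19/2.168) = 0.3642.
Trapped volume = 516.98 × 0.3642 = 188.28 mL.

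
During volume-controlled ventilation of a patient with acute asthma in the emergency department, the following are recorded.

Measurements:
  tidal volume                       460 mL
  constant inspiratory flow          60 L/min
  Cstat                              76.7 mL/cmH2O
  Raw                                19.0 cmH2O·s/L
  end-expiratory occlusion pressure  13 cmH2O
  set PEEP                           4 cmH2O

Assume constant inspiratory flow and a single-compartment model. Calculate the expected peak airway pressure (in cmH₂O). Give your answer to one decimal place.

Flow: 60 L/min ÷ 60 = 1 L/s.
Total PEEP = 13 cmH2O (set 4 + intrinsic 9); this is the baseline alveolar pressure.
Equation of motion (constant flow): PIP = Vt/C + R·V̇ + PEEP.
PIP = 460/76.7 + 19.0×1 + 13 = 5.997 + 19.0 + 13 = 37.997 cmH2O.

38.0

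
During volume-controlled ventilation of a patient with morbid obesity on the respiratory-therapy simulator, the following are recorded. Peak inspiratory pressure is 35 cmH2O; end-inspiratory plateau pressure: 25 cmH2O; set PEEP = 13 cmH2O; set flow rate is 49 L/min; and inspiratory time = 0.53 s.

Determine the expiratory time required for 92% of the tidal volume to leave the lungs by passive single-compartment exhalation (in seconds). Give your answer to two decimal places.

Flow: 49 L/min ÷ 60 = 0.8167 L/s.
Vt = flow × Ti = 0.8167 L/s × 0.53 s × 1000 mL/L = 432.85 mL.
R = (PIP − Pplat)/V̇ = (35 − 25) / 0.8167 = 10.0/0.8167 = 12.244 cmH2O·s/L.
C = Vt/(Pplat − PEEP) = 432.85 / (25 − 13) = 432.85/12.0 = 36.071 mL/cmH2O.
τ = R × C = 12.244 × 0.03607 L/cmH2O = 0.4416 s.
t = −τ·ln(1 − 0.92) = −0.4416·ln(0.08) = 1.115 s.

1.12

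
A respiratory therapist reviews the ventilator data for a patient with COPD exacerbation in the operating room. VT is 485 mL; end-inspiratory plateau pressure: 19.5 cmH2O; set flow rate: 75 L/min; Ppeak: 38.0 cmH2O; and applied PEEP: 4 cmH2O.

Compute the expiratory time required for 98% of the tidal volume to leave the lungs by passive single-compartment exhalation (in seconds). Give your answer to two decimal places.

1.81

Flow: 75 L/min ÷ 60 = 1.25 L/s.
R = (PIP − Pplat)/V̇ = (38.0 − 19.5) / 1.25 = 18.5/1.25 = 14.8 cmH2O·s/L.
C = Vt/(Pplat − PEEP) = 485.0 / (19.5 − 4) = 485.0/15.5 = 31.29 mL/cmH2O.
τ = R × C = 14.8 × 0.03129 L/cmH2O = 0.4631 s.
t = −τ·ln(1 − 0.98) = −0.4631·ln(0.02) = 1.812 s.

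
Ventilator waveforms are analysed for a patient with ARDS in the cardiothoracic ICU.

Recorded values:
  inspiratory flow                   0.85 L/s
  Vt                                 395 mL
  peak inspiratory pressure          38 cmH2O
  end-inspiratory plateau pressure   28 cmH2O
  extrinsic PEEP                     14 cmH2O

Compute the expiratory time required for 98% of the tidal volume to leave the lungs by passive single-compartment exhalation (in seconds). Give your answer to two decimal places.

1.30

R = (PIP − Pplat)/V̇ = (38 − 28) / 0.85 = 10.0/0.85 = 11.765 cmH2O·s/L.
C = Vt/(Pplat − PEEP) = 395.0 / (28 − 14) = 395.0/14.0 = 28.214 mL/cmH2O.
τ = R × C = 11.765 × 0.02821 L/cmH2O = 0.3319 s.
t = −τ·ln(1 − 0.98) = −0.3319·ln(0.02) = 1.298 s.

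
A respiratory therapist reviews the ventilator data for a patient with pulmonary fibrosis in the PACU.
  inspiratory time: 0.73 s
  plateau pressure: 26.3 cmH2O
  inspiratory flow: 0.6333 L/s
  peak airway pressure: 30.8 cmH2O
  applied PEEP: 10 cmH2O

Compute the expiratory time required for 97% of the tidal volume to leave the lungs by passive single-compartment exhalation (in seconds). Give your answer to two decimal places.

0.71

Vt = flow × Ti = 0.6333 L/s × 0.73 s × 1000 mL/L = 462.31 mL.
R = (PIP − Pplat)/V̇ = (30.8 − 26.3) / 0.6333 = 4.5/0.6333 = 7.106 cmH2O·s/L.
C = Vt/(Pplat − PEEP) = 462.31 / (26.3 − 10) = 462.31/16.3 = 28.363 mL/cmH2O.
τ = R × C = 7.106 × 0.02836 L/cmH2O = 0.2015 s.
t = −τ·ln(1 − 0.97) = −0.2015·ln(0.03) = 0.7066 s.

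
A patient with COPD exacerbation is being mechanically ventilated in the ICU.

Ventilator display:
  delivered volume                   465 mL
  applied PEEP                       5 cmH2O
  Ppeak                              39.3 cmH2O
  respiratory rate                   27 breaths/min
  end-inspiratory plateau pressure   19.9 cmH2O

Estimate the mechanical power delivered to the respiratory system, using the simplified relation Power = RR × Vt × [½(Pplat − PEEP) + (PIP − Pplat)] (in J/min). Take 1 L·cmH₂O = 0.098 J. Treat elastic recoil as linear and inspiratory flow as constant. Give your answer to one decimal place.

33.0

Per-breath work = Vt × [½(Pplat−PEEP) + (PIP−Pplat)] = 0.465 × [0.5×14.9 + 19.4] = 0.465 × 26.85 = 12.485 L·cmH2O.
Power = 27 × 12.485 = 337.1 L·cmH2O/min.
× 0.098 J/(L·cmH2O) → 33.036 J/min.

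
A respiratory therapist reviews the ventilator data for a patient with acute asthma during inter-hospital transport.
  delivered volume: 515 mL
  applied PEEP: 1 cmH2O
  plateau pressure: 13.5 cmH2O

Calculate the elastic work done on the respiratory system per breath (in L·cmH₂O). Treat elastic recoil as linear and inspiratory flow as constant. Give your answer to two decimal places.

Elastic work ≈ ½ × (Pplat − PEEP) × Vt = 0.5 × (13.5 − 1) × 0.515 L = 0.5 × 12.5 × 0.515 = 3.219 L·cmH2O.

3.22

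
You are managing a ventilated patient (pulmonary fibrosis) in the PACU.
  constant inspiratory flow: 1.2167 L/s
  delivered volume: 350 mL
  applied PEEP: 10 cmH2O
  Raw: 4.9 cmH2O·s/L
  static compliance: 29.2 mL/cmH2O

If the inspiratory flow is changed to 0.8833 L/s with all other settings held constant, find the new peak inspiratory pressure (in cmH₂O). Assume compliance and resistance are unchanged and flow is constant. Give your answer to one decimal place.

26.3

PIP = Vt/C + R·V̇ + PEEP (constant-flow equation of motion).
Only the resistive term changes: ΔPIP = R × ΔV̇ = 4.9 × (0.8833 − 1.2167) = 4.9 × -0.3334 = -1.634 cmH2O.
Original PIP = 350/29.2 + 4.9×1.2167 + 10 = 27.948 cmH2O; new PIP = 27.948 + (-1.634) = 26.314 cmH2O.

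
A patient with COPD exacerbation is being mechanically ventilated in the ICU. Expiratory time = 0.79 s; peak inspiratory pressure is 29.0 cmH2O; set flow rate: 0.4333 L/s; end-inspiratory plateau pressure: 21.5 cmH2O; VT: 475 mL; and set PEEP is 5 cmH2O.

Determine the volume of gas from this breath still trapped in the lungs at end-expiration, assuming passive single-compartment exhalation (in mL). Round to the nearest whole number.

97

R = (PIP − Pplat)/V̇ = (29.0 − 21.5) / 0.4333 = 7.5/0.4333 = 17.309 cmH2O·s/L.
C = Vt/(Pplat − PEEP) = 475.0 / (21.5 − 5) = 475.0/16.5 = 28.788 mL/cmH2O.
τ = R × C = 17.309 × 0.02879 L/cmH2O = 0.4983 s.
Fraction remaining = e^(−Te/τ) = e^(−0.79/0.4983) = 0.2049.
Trapped volume = 475.0 × 0.2049 = 97.328 mL.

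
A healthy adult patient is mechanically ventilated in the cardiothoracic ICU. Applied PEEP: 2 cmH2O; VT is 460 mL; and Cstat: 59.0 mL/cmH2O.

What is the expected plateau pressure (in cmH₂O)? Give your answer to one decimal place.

Pplat = PEEP + Vt / Cstat = 2 + 460 / 59.0 = 2 + 7.797 = 9.797 cmH2O.

9.8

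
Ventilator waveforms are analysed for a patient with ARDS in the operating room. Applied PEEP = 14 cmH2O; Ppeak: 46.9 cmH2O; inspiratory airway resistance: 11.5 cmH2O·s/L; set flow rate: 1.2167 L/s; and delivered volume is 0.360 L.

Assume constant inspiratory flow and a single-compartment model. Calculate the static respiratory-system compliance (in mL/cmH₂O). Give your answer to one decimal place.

19.0

Equation of motion (constant flow): PIP = Vt/C + R·V̇ + PEEP.
Vt/C = PIP − R·V̇ − PEEP = 46.9 − 11.5×1.2167 − 14 = 46.9 − 13.992 − 14 = 18.908 cmH2O.
C = Vt / 18.908 = 360 / 18.908 = 19.04 mL/cmH2O.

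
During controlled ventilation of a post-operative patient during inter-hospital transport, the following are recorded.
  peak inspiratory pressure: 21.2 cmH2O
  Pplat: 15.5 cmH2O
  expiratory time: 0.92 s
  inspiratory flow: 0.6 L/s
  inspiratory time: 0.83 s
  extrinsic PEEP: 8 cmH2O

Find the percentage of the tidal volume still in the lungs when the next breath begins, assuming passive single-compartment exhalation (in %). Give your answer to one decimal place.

Vt = flow × Ti = 0.6 L/s × 0.83 s × 1000 mL/L = 498.0 mL.
R = (PIP − Pplat)/V̇ = (21.2 − 15.5) / 0.6 = 5.7/0.6 = 9.5 cmH2O·s/L.
C = Vt/(Pplat − PEEP) = 498.0 / (15.5 − 8) = 498.0/7.5 = 66.4 mL/cmH2O.
τ = R × C = 9.5 × 0.0664 L/cmH2O = 0.6308 s.
Fraction remaining at end-expiration = e^(−Te/τ) = e^(−0.92/0.6308) = 0.2326 → 23.26%.

23.3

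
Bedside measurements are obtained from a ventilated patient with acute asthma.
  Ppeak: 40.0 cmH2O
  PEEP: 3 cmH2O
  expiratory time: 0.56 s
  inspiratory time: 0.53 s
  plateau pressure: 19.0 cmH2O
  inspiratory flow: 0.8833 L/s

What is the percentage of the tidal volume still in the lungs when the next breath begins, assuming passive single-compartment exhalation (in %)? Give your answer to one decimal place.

44.7

Vt = flow × Ti = 0.8833 L/s × 0.53 s × 1000 mL/L = 468.15 mL.
R = (PIP − Pplat)/V̇ = (40.0 − 19.0) / 0.8833 = 21.0/0.8833 = 23.774 cmH2O·s/L.
C = Vt/(Pplat − PEEP) = 468.15 / (19.0 − 3) = 468.15/16.0 = 29.259 mL/cmH2O.
τ = R × C = 23.774 × 0.02926 L/cmH2O = 0.6956 s.
Fraction remaining at end-expiration = e^(−Te/τ) = e^(−0.56/0.6956) = 0.4471 → 44.71%.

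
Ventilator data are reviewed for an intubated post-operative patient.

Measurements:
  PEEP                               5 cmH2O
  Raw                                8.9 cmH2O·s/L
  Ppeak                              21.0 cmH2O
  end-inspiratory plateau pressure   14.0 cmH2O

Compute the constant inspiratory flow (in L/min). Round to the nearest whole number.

flow = (PIP − Pplat) / Raw = (21.0 − 14.0) / 8.9 = 0.7865 L/s × 60 = 47.19 L/min.

47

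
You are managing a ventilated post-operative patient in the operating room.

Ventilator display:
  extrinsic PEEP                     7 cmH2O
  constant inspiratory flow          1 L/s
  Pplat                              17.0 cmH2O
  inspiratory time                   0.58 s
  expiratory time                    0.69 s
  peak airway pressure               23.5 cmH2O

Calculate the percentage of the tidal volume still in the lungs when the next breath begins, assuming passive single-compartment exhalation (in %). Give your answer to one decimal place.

Vt = flow × Ti = 1 L/s × 0.58 s × 1000 mL/L = 580.0 mL.
R = (PIP − Pplat)/V̇ = (23.5 − 17.0) / 1 = 6.5/1 = 6.5 cmH2O·s/L.
C = Vt/(Pplat − PEEP) = 580.0 / (17.0 − 7) = 580.0/10.0 = 58.0 mL/cmH2O.
τ = R × C = 6.5 × 0.058 L/cmH2O = 0.377 s.
Fraction remaining at end-expiration = e^(−Te/τ) = e^(−0.69/0.377) = 0.1604 → 16.04%.

16.0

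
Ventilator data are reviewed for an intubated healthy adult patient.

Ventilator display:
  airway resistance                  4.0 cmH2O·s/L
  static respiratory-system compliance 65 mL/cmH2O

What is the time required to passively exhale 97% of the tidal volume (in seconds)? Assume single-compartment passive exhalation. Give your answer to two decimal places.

0.91

τ = R × C = 4.0 × 65 mL/cmH2O = 4.0 × 0.065 L/cmH2O = 0.26 s.
Exhaled fraction f = 1 − e^(−t/τ) → t = −τ·ln(1 − f) = −0.26·ln(0.03) = 0.9117 s.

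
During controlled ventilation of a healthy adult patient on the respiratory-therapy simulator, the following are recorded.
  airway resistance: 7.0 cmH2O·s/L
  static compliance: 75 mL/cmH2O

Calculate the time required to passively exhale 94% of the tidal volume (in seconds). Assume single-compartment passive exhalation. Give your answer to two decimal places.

τ = R × C = 7.0 × 75 mL/cmH2O = 7.0 × 0.075 L/cmH2O = 0.525 s.
Exhaled fraction f = 1 − e^(−t/τ) → t = −τ·ln(1 − f) = −0.525·ln(0.06) = 1.477 s.

1.48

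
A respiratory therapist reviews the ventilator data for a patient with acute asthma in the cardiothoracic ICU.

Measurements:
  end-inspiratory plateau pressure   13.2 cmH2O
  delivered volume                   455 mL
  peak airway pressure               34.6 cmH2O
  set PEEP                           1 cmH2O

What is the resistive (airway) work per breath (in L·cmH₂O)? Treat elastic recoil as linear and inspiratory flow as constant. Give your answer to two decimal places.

9.74

With constant inspiratory flow the resistive pressure is constant at PIP − Pplat = 34.6 − 13.2 = 21.4 cmH2O, so resistive work = 21.4 × 0.455 = 9.737 L·cmH2O.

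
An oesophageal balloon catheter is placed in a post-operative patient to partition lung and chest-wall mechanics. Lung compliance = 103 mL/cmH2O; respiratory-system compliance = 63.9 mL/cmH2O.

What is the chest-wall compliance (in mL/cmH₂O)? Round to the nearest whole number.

168

1/Ccw = 1/Crs − 1/CL.
1/Ccw = 1/63.9 − 1/103 = 0.005941.
Ccw = 168.32 mL/cmH2O.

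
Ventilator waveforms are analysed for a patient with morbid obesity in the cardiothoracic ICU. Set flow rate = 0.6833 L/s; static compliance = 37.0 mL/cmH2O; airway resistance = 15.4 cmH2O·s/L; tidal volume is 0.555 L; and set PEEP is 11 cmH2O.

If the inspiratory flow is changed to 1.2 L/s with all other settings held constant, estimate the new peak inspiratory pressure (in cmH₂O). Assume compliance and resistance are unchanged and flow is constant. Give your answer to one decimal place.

44.5

PIP = Vt/C + R·V̇ + PEEP (constant-flow equation of motion).
Only the resistive term changes: ΔPIP = R × ΔV̇ = 15.4 × (1.2 − 0.6833) = 15.4 × 0.5167 = 7.957 cmH2O.
Original PIP = 555/37.0 + 15.4×0.6833 + 11 = 36.523 cmH2O; new PIP = 36.523 + (7.957) = 44.48 cmH2O.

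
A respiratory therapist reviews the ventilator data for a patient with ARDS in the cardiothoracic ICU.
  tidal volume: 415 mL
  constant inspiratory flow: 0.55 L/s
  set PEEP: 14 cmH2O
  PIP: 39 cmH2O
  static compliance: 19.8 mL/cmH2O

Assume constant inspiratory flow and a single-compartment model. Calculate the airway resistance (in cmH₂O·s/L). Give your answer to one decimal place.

Equation of motion (constant flow): PIP = Vt/C + R·V̇ + PEEP.
R·V̇ = PIP − Vt/C − PEEP = 39 − 415/19.8 − 14 = 39 − 20.96 − 14 = 4.04 cmH2O.
R = 4.04 / 0.55 = 7.345 cmH2O·s/L.

7.3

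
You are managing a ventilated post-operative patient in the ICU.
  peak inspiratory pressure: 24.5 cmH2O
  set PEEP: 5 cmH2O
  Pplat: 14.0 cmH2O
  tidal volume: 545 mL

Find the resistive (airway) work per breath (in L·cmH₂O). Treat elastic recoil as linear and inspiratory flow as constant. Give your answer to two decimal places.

With constant inspiratory flow the resistive pressure is constant at PIP − Pplat = 24.5 − 14.0 = 10.5 cmH2O, so resistive work = 10.5 × 0.545 = 5.723 L·cmH2O.

5.72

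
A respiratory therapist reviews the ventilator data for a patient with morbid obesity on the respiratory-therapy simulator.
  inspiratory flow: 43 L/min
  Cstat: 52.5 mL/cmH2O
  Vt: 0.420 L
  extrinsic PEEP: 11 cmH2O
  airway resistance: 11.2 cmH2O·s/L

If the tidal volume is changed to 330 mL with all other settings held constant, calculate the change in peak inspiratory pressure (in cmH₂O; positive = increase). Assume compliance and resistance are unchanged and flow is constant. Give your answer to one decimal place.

PIP = Vt/C + R·V̇ + PEEP (constant-flow equation of motion).
Only the elastic term changes: ΔPIP = ΔVt / C = (330 − 420) / 52.5 = -1.714 cmH2O.

-1.7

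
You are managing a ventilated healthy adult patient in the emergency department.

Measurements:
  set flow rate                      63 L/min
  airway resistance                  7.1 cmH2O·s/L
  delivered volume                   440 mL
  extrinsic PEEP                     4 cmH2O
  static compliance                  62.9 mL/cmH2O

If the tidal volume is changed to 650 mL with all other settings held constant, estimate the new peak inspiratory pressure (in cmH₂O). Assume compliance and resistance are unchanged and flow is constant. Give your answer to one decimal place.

Flow: 63 L/min ÷ 60 = 1.05 L/s.
PIP = Vt/C + R·V̇ + PEEP (constant-flow equation of motion).
Only the elastic term changes: ΔPIP = ΔVt / C = (650 − 440) / 62.9 = 3.339 cmH2O.
Original PIP = 440/62.9 + 7.1×1.05 + 4 = 18.45 cmH2O; new PIP = 18.45 + (3.339) = 21.789 cmH2O.

21.8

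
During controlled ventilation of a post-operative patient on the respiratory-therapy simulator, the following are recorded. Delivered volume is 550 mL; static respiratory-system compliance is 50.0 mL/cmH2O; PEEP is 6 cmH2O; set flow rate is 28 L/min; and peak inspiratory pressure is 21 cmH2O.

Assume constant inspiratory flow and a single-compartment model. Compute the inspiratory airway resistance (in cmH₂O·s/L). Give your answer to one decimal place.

8.6

Flow: 28 L/min ÷ 60 = 0.4667 L/s.
Equation of motion (constant flow): PIP = Vt/C + R·V̇ + PEEP.
R·V̇ = PIP − Vt/C − PEEP = 21 − 550/50.0 − 6 = 21 − 11.0 − 6 = 4.0 cmH2O.
R = 4.0 / 0.4667 = 8.571 cmH2O·s/L.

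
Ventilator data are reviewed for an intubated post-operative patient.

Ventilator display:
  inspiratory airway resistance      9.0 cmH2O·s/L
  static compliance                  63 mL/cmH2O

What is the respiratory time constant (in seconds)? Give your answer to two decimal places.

0.57

τ = R × C = 9.0 × 63 mL/cmH2O = 9.0 × 0.063 L/cmH2O = 0.567 s.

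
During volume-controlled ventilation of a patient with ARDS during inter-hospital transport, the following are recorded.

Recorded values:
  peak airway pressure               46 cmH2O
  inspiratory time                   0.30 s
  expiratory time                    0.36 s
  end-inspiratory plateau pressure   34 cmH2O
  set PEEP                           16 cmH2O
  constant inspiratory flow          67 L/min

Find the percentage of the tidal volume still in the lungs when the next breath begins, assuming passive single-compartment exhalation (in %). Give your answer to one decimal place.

16.5

Flow: 67 L/min ÷ 60 = 1.1167 L/s.
Vt = flow × Ti = 1.1167 L/s × 0.30 s × 1000 mL/L = 335.01 mL.
R = (PIP − Pplat)/V̇ = (46 − 34) / 1.1167 = 12.0/1.1167 = 10.746 cmH2O·s/L.
C = Vt/(Pplat − PEEP) = 335.01 / (34 − 16) = 335.01/18.0 = 18.612 mL/cmH2O.
τ = R × C = 10.746 × 0.01861 L/cmH2O = 0.2 s.
Fraction remaining at end-expiration = e^(−Te/τ) = e^(−0.36/0.2) = 0.1653 → 16.53%.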